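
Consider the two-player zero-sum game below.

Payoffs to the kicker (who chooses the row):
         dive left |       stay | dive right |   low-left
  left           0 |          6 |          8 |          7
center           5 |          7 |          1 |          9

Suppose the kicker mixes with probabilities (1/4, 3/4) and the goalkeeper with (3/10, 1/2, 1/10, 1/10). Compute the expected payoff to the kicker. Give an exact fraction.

45/8

Against (3/10, 1/2, 1/10, 1/10), each row's expected payoff is left: 9/2; center: 6.
Taking the (1/4, 3/4)-weighted average: (1/4)·(9/2) + (3/4)·(6) = 45/8.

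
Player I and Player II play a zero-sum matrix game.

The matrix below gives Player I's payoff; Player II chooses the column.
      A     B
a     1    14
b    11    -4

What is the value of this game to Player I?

79/14

Row minima are 1 and -4, so Player I's maximin is 1; column maxima are 11 and 14, so Player II's minimax is 11. These differ, so the equilibrium is in mixed strategies.
Let Player I play a with probability p. Player II is indifferent when p + 11(1−p) = 14p − 4(1−p), giving p = 15/28.
Let Player II play A with probability q. Player I is indifferent when q + 14(1−q) = 11q − 4(1−q), giving q = 9/14.
The value is 1·(9/14) + (14)·(5/14) = 79/14.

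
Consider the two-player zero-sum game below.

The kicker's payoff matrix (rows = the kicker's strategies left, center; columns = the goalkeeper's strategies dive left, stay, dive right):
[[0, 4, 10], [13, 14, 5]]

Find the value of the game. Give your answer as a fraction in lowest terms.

Column stay is strictly dominated by dive left for the goalkeeper (it gives the kicker more in every row).
The remaining 2×2 game on (left, center) × (dive left, dive right) has no saddle point. Let the kicker play left with probability p; indifference gives 13(1−p) = 10p + 5(1−p), so p = 4/9.
Similarly the goalkeeper's optimal q on dive left is 5/18, and the value is 0·(5/18) + (10)·(13/18) = 65/9.

65/9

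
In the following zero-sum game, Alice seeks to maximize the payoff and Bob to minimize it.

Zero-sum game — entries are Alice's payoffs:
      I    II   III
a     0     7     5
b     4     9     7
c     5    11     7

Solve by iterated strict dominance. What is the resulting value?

Row a is strictly dominated by row b (4>0, 9>7, 7>5); eliminate a.
Column II is strictly dominated by I for Bob (4<9, 5<11); eliminate II.
Column III is strictly dominated by I for Bob (4<7, 5<7); eliminate III.
Row b is strictly dominated by row c (5>4); eliminate b.
Only (c, I) remains, with payoff 5.

5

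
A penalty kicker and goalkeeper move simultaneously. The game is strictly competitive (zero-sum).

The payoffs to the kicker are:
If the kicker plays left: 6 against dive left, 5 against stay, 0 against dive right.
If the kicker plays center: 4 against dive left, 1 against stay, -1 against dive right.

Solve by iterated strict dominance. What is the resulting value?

Column stay is strictly dominated by dive right for the goalkeeper (0<5, -1<1); eliminate stay.
Column dive left is strictly dominated by dive right for the goalkeeper (0<6, -1<4); eliminate dive left.
Row center is strictly dominated by row left (0>-1); eliminate center.
Only (left, dive right) remains, with payoff 0.

0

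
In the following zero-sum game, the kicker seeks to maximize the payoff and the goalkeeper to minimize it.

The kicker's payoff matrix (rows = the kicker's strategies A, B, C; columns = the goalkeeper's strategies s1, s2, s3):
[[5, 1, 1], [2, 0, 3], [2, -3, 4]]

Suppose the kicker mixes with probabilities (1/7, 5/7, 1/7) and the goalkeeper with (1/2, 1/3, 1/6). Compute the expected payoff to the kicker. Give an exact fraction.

Against (1/2, 1/3, 1/6), each row's expected payoff is A: 3; B: 3/2; C: 2/3.
Taking the (1/7, 5/7, 1/7)-weighted average: (1/7)·(3) + (5/7)·(3/2) + (1/7)·(2/3) = 67/42.

67/42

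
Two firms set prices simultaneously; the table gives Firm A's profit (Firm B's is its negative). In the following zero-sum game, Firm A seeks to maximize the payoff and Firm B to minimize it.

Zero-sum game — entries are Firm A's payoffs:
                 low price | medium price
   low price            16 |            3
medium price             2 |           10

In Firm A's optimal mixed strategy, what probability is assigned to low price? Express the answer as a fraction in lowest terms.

8/21

Row minima are 3 and 2, so Firm A's maximin is 3; column maxima are 16 and 10, so Firm B's minimax is 10. These differ, so the equilibrium is in mixed strategies.
Let Firm A play low price with probability p. Firm B is indifferent when 16p + 2(1−p) = 3p + 10(1−p), giving p = 8/21.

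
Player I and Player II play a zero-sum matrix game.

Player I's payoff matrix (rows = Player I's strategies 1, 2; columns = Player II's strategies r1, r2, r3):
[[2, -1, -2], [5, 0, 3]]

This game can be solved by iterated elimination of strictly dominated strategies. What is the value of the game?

0

Row 1 is strictly dominated by row 2 (5>2, 0>-1, 3>-2); eliminate 1.
Column r1 is strictly dominated by r2 for Player II (0<5); eliminate r1.
Column r3 is strictly dominated by r2 for Player II (0<3); eliminate r3.
Only (2, r2) remains, with payoff 0.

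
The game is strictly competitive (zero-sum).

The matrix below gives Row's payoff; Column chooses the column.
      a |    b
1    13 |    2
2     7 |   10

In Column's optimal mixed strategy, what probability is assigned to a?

4/7

Row minima are 2 and 7, so Row's maximin is 7; column maxima are 13 and 10, so Column's minimax is 10. These differ, so the equilibrium is in mixed strategies.
Let Column play a with probability q. Row is indifferent when 13q + 2(1−q) = 7q + 10(1−q), giving q = 4/7.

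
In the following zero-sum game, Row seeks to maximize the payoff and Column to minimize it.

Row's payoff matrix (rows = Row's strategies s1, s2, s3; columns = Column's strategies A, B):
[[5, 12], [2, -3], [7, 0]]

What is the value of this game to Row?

Row s2 is strictly dominated by row s3, so Row never plays it.
The remaining 2×2 game on (s1, s3) × (A, B) has no saddle point. Let Row play s1 with probability p; indifference gives 5p + 7(1−p) = 12p, so p = 1/2.
Similarly Column's optimal q on A is 6/7, and the value is 5·(6/7) + (12)·(1/7) = 6.

6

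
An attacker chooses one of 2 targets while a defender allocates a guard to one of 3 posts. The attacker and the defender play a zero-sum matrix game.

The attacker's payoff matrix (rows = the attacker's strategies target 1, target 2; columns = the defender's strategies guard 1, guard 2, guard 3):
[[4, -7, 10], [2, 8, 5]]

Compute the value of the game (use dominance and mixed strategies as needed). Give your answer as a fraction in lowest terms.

Column guard 3 is strictly dominated by guard 1 for the defender (it gives the attacker more in every row).
The remaining 2×2 game on (target 1, target 2) × (guard 1, guard 2) has no saddle point. Let the attacker play target 1 with probability p; indifference gives 4p + 2(1−p) = −7p + 8(1−p), so p = 6/17.
Similarly the defender's optimal q on guard 1 is 15/17, and the value is 4·(15/17) + (-7)·(2/17) = 46/17.

46/17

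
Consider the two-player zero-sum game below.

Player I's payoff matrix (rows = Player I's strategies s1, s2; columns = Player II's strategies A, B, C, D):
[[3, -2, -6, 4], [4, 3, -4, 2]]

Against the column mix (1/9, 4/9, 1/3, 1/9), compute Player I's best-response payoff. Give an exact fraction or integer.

2/3

s1: (3)·(1/9) + (-2)·(4/9) + (-6)·(1/3) + (4)·(1/9) = -19/9.
s2: (4)·(1/9) + (3)·(4/9) + (-4)·(1/3) + (2)·(1/9) = 2/3.
The best pure response is s2 with expected payoff 2/3.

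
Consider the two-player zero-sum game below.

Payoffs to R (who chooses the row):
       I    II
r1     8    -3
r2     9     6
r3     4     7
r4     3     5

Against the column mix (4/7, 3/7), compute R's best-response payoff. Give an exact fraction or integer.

r1: (8)·(4/7) + (-3)·(3/7) = 23/7.
r2: (9)·(4/7) + (6)·(3/7) = 54/7.
r3: (4)·(4/7) + (7)·(3/7) = 37/7.
r4: (3)·(4/7) + (5)·(3/7) = 27/7.
The best pure response is r2 with expected payoff 54/7.

54/7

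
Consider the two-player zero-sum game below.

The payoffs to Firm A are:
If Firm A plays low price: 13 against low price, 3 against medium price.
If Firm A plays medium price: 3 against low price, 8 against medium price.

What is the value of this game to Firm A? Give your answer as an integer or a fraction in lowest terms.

19/3

Row minima are 3 and 3, so Firm A's maximin is 3; column maxima are 13 and 8, so Firm B's minimax is 8. These differ, so the equilibrium is in mixed strategies.
Let Firm A play low price with probability p. Firm B is indifferent when 13p + 3(1−p) = 3p + 8(1−p), giving p = 1/3.
Let Firm B play low price with probability q. Firm A is indifferent when 13q + 3(1−q) = 3q + 8(1−q), giving q = 1/3.
The value is 13·(1/3) + (3)·(2/3) = 19/3.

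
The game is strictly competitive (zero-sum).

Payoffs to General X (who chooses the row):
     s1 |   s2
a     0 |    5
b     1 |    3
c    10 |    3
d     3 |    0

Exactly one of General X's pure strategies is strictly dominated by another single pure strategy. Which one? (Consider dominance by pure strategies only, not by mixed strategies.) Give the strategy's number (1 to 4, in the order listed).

4

Compare d with c: 10 > 3, 3 > 0.
So c strictly dominates d for General X; d is strictly dominated.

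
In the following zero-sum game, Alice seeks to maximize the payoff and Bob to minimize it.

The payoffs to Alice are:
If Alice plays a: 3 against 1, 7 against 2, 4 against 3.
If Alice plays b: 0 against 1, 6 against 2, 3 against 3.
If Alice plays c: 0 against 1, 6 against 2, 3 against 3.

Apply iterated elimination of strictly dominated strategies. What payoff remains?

3

Column 2 is strictly dominated by 1 for Bob (3<7, 0<6, 0<6); eliminate 2.
Column 3 is strictly dominated by 1 for Bob (3<4, 0<3, 0<3); eliminate 3.
Row c is strictly dominated by row a (3>0); eliminate c.
Row b is strictly dominated by row a (3>0); eliminate b.
Only (a, 1) remains, with payoff 3.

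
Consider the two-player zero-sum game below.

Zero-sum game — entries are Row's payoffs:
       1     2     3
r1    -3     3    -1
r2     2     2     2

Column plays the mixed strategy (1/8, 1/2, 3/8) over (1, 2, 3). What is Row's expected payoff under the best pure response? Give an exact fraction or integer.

2

r1: (-3)·(1/8) + (3)·(1/2) + (-1)·(3/8) = 3/4.
r2: (2)·(1/8) + (2)·(1/2) + (2)·(3/8) = 2.
The best pure response is r2 with expected payoff 2.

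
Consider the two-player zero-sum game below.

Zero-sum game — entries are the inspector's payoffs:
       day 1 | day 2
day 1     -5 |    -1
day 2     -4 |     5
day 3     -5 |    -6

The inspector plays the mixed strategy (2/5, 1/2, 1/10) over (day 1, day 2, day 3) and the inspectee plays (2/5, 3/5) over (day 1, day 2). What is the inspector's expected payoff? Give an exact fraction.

Against (2/5, 3/5), each row's expected payoff is day 1: -13/5; day 2: 7/5; day 3: -28/5.
Taking the (2/5, 1/2, 1/10)-weighted average: (2/5)·(-13/5) + (1/2)·(7/5) + (1/10)·(-28/5) = -9/10.

-9/10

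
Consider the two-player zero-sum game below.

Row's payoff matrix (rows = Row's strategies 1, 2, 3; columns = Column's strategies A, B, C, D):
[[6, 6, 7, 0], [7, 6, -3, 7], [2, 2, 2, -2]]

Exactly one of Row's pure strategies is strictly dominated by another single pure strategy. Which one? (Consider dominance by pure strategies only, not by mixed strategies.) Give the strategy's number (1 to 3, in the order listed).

Compare 3 with 1: 6 > 2, 6 > 2, 7 > 2, 0 > -2.
So 1 strictly dominates 3 for Row; 3 is strictly dominated.

3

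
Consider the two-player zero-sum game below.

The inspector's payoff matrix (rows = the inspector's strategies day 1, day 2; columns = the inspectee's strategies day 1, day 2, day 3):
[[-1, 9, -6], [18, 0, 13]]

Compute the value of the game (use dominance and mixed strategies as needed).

Column day 1 is strictly dominated by day 3 for the inspectee (it gives the inspector more in every row).
The remaining 2×2 game on (day 1, day 2) × (day 2, day 3) has no saddle point. Let the inspector play day 1 with probability p; indifference gives 9p = −6p + 13(1−p), so p = 13/28.
Similarly the inspectee's optimal q on day 2 is 19/28, and the value is 9·(19/28) + (-6)·(9/28) = 117/28.

117/28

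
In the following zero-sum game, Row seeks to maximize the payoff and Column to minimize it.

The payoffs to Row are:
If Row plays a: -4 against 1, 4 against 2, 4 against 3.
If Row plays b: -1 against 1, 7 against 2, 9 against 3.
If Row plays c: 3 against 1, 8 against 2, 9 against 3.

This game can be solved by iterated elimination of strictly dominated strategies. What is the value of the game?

3

Row a is strictly dominated by row b (-1>-4, 7>4, 9>4); eliminate a.
Column 3 is strictly dominated by 1 for Column (-1<9, 3<9); eliminate 3.
Row b is strictly dominated by row c (3>-1, 8>7); eliminate b.
Column 2 is strictly dominated by 1 for Column (3<8); eliminate 2.
Only (c, 1) remains, with payoff 3.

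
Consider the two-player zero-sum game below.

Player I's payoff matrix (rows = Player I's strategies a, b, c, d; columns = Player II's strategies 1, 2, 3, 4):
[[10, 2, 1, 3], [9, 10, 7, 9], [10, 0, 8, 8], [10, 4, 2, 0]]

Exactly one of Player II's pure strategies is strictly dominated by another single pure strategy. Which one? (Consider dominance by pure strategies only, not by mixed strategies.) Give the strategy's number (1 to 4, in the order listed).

1

Player II prefers columns that give Player I less. Compare 1 with 3: 1 < 10, 7 < 9, 8 < 10, 2 < 10.
So 3 strictly dominates 1 for Player II; 1 is strictly dominated.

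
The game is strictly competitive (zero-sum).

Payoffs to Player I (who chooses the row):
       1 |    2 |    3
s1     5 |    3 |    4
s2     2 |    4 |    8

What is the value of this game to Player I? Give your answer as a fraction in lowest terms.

Column 3 is strictly dominated by 2 for Player II (it gives Player I more in every row).
The remaining 2×2 game on (s1, s2) × (1, 2) has no saddle point. Let Player I play s1 with probability p; indifference gives 5p + 2(1−p) = 3p + 4(1−p), so p = 1/2.
Similarly Player II's optimal q on 1 is 1/4, and the value is 5·(1/4) + (3)·(3/4) = 7/2.

7/2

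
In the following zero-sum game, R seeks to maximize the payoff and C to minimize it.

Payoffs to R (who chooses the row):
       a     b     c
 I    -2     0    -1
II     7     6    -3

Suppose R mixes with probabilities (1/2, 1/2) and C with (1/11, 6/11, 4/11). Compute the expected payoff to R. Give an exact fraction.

25/22

Against (1/11, 6/11, 4/11), each row's expected payoff is I: -6/11; II: 31/11.
Taking the (1/2, 1/2)-weighted average: (1/2)·(-6/11) + (1/2)·(31/11) = 25/22.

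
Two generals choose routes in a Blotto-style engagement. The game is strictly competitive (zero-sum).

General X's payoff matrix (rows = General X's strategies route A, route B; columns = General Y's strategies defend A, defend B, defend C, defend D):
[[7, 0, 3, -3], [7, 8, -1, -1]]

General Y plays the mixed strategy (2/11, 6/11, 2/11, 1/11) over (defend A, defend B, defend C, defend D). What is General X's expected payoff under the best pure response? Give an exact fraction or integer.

59/11

route A: (7)·(2/11) + (0)·(6/11) + (3)·(2/11) + (-3)·(1/11) = 17/11.
route B: (7)·(2/11) + (8)·(6/11) + (-1)·(2/11) + (-1)·(1/11) = 59/11.
The best pure response is route B with expected payoff 59/11.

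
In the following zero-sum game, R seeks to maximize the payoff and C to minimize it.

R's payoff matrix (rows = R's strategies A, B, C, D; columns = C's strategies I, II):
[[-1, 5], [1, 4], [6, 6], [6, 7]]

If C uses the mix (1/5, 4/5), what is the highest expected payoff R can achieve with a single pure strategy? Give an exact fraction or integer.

A: (-1)·(1/5) + (5)·(4/5) = 19/5.
B: (1)·(1/5) + (4)·(4/5) = 17/5.
C: (6)·(1/5) + (6)·(4/5) = 6.
D: (6)·(1/5) + (7)·(4/5) = 34/5.
The best pure response is D with expected payoff 34/5.

34/5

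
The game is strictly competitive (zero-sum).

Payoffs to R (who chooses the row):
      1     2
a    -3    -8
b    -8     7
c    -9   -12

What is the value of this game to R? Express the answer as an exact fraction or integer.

Row c is strictly dominated by row a, so R never plays it.
The remaining 2×2 game on (a, b) × (1, 2) has no saddle point. Let R play a with probability p; indifference gives −3p − 8(1−p) = −8p + 7(1−p), so p = 3/4.
Similarly C's optimal q on 1 is 3/4, and the value is -3·(3/4) + (-8)·(1/4) = -17/4.

-17/4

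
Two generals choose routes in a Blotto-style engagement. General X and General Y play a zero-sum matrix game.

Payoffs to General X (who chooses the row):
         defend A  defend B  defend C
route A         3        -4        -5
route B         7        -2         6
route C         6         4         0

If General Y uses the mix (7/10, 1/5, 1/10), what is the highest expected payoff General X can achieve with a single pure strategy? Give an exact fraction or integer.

51/10

route A: (3)·(7/10) + (-4)·(1/5) + (-5)·(1/10) = 4/5.
route B: (7)·(7/10) + (-2)·(1/5) + (6)·(1/10) = 51/10.
route C: (6)·(7/10) + (4)·(1/5) + (0)·(1/10) = 5.
The best pure response is route B with expected payoff 51/10.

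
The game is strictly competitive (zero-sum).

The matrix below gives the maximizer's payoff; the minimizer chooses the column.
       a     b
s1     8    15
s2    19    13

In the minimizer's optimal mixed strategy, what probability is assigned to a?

2/13

Row minima are 8 and 13, so the maximizer's maximin is 13; column maxima are 19 and 15, so the minimizer's minimax is 15. These differ, so the equilibrium is in mixed strategies.
Let the minimizer play a with probability q. The maximizer is indifferent when 8q + 15(1−q) = 19q + 13(1−q), giving q = 2/13.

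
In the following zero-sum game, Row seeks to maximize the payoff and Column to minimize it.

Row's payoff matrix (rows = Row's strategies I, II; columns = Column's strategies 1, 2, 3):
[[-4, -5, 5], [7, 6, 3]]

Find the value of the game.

45/13

Column 1 is strictly dominated by 2 for Column (it gives Row more in every row).
The remaining 2×2 game on (I, II) × (2, 3) has no saddle point. Let Row play I with probability p; indifference gives −5p + 6(1−p) = 5p + 3(1−p), so p = 3/13.
Similarly Column's optimal q on 2 is 2/13, and the value is -5·(2/13) + (5)·(11/13) = 45/13.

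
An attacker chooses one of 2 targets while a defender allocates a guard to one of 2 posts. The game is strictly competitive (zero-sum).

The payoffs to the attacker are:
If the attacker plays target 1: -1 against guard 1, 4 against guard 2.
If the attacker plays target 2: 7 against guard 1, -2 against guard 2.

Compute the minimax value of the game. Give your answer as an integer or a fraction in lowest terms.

13/7

Row minima are -1 and -2, so the attacker's maximin is -1; column maxima are 7 and 4, so the defender's minimax is 4. These differ, so the equilibrium is in mixed strategies.
Let the attacker play target 1 with probability p. The defender is indifferent when −p + 7(1−p) = 4p − 2(1−p), giving p = 9/14.
Let the defender play guard 1 with probability q. The attacker is indifferent when −q + 4(1−q) = 7q − 2(1−q), giving q = 3/7.
The value is -1·(3/7) + (4)·(4/7) = 13/7.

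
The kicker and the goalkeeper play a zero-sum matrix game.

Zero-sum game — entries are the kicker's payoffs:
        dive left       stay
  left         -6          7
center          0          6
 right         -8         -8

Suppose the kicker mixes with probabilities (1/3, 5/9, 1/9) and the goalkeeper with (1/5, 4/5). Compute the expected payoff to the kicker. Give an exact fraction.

Against (1/5, 4/5), each row's expected payoff is left: 22/5; center: 24/5; right: -8.
Taking the (1/3, 5/9, 1/9)-weighted average: (1/3)·(22/5) + (5/9)·(24/5) + (1/9)·(-8) = 146/45.

146/45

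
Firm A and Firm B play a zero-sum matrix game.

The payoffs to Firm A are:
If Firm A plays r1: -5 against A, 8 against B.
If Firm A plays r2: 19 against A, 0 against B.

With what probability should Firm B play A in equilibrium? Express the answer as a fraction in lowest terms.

Row minima are -5 and 0, so Firm A's maximin is 0; column maxima are 19 and 8, so Firm B's minimax is 8. These differ, so the equilibrium is in mixed strategies.
Let Firm B play A with probability q. Firm A is indifferent when −5q + 8(1−q) = 19q, giving q = 1/4.

1/4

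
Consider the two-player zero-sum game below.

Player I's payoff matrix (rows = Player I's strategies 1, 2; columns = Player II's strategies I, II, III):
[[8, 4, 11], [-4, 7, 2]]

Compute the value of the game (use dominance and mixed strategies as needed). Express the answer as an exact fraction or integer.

24/5

Column III is strictly dominated by I for Player II (it gives Player I more in every row).
The remaining 2×2 game on (1, 2) × (I, II) has no saddle point. Let Player I play 1 with probability p; indifference gives 8p − 4(1−p) = 4p + 7(1−p), so p = 11/15.
Similarly Player II's optimal q on I is 1/5, and the value is 8·(1/5) + (4)·(4/5) = 24/5.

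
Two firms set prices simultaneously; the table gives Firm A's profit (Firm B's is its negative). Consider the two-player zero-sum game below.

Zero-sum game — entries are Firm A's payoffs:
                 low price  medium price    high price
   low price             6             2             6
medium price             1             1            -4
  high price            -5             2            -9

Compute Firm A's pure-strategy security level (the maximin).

The worst-case payoff for each row is low price: 2, medium price: -4, high price: -9.
The best of these is 2.

2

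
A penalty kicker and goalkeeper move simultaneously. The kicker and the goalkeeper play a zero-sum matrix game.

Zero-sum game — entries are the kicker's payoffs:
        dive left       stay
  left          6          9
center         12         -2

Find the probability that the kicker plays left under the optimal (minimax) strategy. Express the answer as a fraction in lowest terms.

Row minima are 6 and -2, so the kicker's maximin is 6; column maxima are 12 and 9, so the goalkeeper's minimax is 9. These differ, so the equilibrium is in mixed strategies.
Let the kicker play left with probability p. The goalkeeper is indifferent when 6p + 12(1−p) = 9p − 2(1−p), giving p = 14/17.

14/17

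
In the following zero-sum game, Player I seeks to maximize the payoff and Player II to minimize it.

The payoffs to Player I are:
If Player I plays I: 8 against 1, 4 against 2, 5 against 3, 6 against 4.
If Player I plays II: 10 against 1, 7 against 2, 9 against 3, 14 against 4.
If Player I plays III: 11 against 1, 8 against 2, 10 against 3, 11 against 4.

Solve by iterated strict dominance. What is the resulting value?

Column 1 is strictly dominated by 2 for Player II (4<8, 7<10, 8<11); eliminate 1.
Row I is strictly dominated by row II (7>4, 9>5, 14>6); eliminate I.
Column 3 is strictly dominated by 2 for Player II (7<9, 8<10); eliminate 3.
Column 4 is strictly dominated by 2 for Player II (7<14, 8<11); eliminate 4.
Row II is strictly dominated by row III (8>7); eliminate II.
Only (III, 2) remains, with payoff 8.

8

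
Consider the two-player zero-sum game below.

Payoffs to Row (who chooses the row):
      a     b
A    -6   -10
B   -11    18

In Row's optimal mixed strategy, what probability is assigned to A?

29/33

Row minima are -10 and -11, so Row's maximin is -10; column maxima are -6 and 18, so Column's minimax is -6. These differ, so the equilibrium is in mixed strategies.
Let Row play A with probability p. Column is indifferent when −6p − 11(1−p) = −10p + 18(1−p), giving p = 29/33.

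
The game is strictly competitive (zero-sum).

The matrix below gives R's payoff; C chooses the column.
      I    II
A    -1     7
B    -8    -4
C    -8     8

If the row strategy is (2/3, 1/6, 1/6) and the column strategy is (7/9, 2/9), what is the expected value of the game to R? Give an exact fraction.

Against (7/9, 2/9), each row's expected payoff is A: 7/9; B: -64/9; C: -40/9.
Taking the (2/3, 1/6, 1/6)-weighted average: (2/3)·(7/9) + (1/6)·(-64/9) + (1/6)·(-40/9) = -38/27.

-38/27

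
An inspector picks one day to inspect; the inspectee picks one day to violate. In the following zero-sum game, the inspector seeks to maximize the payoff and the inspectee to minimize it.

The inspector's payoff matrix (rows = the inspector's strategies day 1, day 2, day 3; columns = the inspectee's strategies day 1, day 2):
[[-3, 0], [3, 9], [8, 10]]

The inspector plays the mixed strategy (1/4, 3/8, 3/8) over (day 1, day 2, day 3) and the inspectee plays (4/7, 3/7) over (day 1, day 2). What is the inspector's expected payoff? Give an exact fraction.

279/56

Against (4/7, 3/7), each row's expected payoff is day 1: -12/7; day 2: 39/7; day 3: 62/7.
Taking the (1/4, 3/8, 3/8)-weighted average: (1/4)·(-12/7) + (3/8)·(39/7) + (3/8)·(62/7) = 279/56.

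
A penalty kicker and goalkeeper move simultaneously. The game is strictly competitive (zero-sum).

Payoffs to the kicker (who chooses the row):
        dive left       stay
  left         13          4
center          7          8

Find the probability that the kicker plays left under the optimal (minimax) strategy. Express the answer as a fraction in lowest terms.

1/10

Row minima are 4 and 7, so the kicker's maximin is 7; column maxima are 13 and 8, so the goalkeeper's minimax is 8. These differ, so the equilibrium is in mixed strategies.
Let the kicker play left with probability p. The goalkeeper is indifferent when 13p + 7(1−p) = 4p + 8(1−p), giving p = 1/10.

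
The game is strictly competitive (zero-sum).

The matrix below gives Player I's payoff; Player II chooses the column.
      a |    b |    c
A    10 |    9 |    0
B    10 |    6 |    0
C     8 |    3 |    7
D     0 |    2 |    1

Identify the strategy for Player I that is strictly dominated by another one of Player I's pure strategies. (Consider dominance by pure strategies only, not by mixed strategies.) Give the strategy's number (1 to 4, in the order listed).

Compare D with C: 8 > 0, 3 > 2, 7 > 1.
So C strictly dominates D for Player I; D is strictly dominated.

4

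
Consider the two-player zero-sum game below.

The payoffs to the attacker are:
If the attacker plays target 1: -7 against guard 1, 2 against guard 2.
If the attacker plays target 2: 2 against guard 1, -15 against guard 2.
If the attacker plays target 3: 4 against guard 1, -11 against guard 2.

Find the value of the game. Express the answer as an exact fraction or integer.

-23/8

Row target 2 is strictly dominated by row target 3, so the attacker never plays it.
The remaining 2×2 game on (target 1, target 3) × (guard 1, guard 2) has no saddle point. Let the attacker play target 1 with probability p; indifference gives −7p + 4(1−p) = 2p − 11(1−p), so p = 5/8.
Similarly the defender's optimal q on guard 1 is 13/24, and the value is -7·(13/24) + (2)·(11/24) = -23/8.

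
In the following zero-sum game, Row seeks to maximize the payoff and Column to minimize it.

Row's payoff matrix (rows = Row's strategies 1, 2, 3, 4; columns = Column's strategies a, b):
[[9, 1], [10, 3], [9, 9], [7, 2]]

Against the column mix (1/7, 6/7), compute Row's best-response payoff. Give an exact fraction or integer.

1: (9)·(1/7) + (1)·(6/7) = 15/7.
2: (10)·(1/7) + (3)·(6/7) = 4.
3: (9)·(1/7) + (9)·(6/7) = 9.
4: (7)·(1/7) + (2)·(6/7) = 19/7.
The best pure response is 3 with expected payoff 9.

9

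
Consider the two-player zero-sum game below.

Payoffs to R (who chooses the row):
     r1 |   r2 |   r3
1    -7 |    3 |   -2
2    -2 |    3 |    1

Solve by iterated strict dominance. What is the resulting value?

Column r3 is strictly dominated by r1 for C (-7<-2, -2<1); eliminate r3.
Column r2 is strictly dominated by r1 for C (-7<3, -2<3); eliminate r2.
Row 1 is strictly dominated by row 2 (-2>-7); eliminate 1.
Only (2, r1) remains, with payoff -2.

-2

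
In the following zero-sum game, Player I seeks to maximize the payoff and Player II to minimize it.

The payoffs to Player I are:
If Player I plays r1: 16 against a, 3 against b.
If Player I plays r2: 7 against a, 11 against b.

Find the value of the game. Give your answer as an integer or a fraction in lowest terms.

Row minima are 3 and 7, so Player I's maximin is 7; column maxima are 16 and 11, so Player II's minimax is 11. These differ, so the equilibrium is in mixed strategies.
Let Player I play r1 with probability p. Player II is indifferent when 16p + 7(1−p) = 3p + 11(1−p), giving p = 4/17.
Let Player II play a with probability q. Player I is indifferent when 16q + 3(1−q) = 7q + 11(1−q), giving q = 8/17.
The value is 16·(8/17) + (3)·(9/17) = 155/17.

155/17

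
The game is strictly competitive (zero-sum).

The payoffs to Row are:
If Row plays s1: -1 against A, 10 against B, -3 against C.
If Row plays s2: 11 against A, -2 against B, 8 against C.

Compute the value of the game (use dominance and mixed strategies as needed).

Column A is strictly dominated by C for Column (it gives Row more in every row).
The remaining 2×2 game on (s1, s2) × (B, C) has no saddle point. Let Row play s1 with probability p; indifference gives 10p − 2(1−p) = −3p + 8(1−p), so p = 10/23.
Similarly Column's optimal q on B is 11/23, and the value is 10·(11/23) + (-3)·(12/23) = 74/23.

74/23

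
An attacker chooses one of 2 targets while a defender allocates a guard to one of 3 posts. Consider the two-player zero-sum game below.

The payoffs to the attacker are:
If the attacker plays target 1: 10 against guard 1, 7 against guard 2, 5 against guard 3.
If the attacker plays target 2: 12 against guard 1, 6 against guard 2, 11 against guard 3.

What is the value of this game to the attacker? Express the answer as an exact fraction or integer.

47/7

Column guard 1 is strictly dominated by guard 3 for the defender (it gives the attacker more in every row).
The remaining 2×2 game on (target 1, target 2) × (guard 2, guard 3) has no saddle point. Let the attacker play target 1 with probability p; indifference gives 7p + 6(1−p) = 5p + 11(1−p), so p = 5/7.
Similarly the defender's optimal q on guard 2 is 6/7, and the value is 7·(6/7) + (5)·(1/7) = 47/7.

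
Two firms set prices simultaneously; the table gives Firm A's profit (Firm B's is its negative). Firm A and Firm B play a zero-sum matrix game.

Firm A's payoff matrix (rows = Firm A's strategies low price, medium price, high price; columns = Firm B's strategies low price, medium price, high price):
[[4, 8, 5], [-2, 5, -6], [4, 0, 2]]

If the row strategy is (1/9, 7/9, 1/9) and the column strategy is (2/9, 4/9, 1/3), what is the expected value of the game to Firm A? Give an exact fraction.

Against (2/9, 4/9, 1/3), each row's expected payoff is low price: 55/9; medium price: -2/9; high price: 14/9.
Taking the (1/9, 7/9, 1/9)-weighted average: (1/9)·(55/9) + (7/9)·(-2/9) + (1/9)·(14/9) = 55/81.

55/81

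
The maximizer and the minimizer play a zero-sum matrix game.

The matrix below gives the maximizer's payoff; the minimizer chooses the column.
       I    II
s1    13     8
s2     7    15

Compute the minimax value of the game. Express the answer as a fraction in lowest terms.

139/13

Row minima are 8 and 7, so the maximizer's maximin is 8; column maxima are 13 and 15, so the minimizer's minimax is 13. These differ, so the equilibrium is in mixed strategies.
Let the maximizer play s1 with probability p. The minimizer is indifferent when 13p + 7(1−p) = 8p + 15(1−p), giving p = 8/13.
Let the minimizer play I with probability q. The maximizer is indifferent when 13q + 8(1−q) = 7q + 15(1−q), giving q = 7/13.
The value is 13·(7/13) + (8)·(6/13) = 139/13.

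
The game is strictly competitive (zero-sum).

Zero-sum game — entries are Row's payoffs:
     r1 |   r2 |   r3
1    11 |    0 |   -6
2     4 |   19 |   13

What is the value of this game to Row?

167/26

Column r2 is strictly dominated by r3 for Column (it gives Row more in every row).
The remaining 2×2 game on (1, 2) × (r1, r3) has no saddle point. Let Row play 1 with probability p; indifference gives 11p + 4(1−p) = −6p + 13(1−p), so p = 9/26.
Similarly Column's optimal q on r1 is 19/26, and the value is 11·(19/26) + (-6)·(7/26) = 167/26.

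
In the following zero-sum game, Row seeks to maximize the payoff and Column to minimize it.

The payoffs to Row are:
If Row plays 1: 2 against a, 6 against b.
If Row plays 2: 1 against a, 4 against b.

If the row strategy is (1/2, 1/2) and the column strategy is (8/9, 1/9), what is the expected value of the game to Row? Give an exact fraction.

17/9

Against (8/9, 1/9), each row's expected payoff is 1: 22/9; 2: 4/3.
Taking the (1/2, 1/2)-weighted average: (1/2)·(22/9) + (1/2)·(4/3) = 17/9.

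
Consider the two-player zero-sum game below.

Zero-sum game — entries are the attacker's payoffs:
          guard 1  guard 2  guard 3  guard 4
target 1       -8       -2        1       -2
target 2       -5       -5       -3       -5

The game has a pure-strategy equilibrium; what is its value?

Row minima: -8, -5 → the attacker's maximin is -5.
Column maxima: -5, -2, 1, -2 → the defender's minimax is -5.
They coincide at (target 2, guard 1), so the value is -5.

-5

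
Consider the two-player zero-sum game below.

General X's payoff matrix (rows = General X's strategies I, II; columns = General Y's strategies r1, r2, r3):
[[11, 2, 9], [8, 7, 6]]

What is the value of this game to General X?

51/8

Column r1 is strictly dominated by r3 for General Y (it gives General X more in every row).
The remaining 2×2 game on (I, II) × (r2, r3) has no saddle point. Let General X play I with probability p; indifference gives 2p + 7(1−p) = 9p + 6(1−p), so p = 1/8.
Similarly General Y's optimal q on r2 is 3/8, and the value is 2·(3/8) + (9)·(5/8) = 51/8.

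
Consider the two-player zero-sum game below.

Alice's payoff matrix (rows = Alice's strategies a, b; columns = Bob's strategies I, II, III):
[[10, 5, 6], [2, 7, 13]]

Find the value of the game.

6

Column III is strictly dominated by II for Bob (it gives Alice more in every row).
The remaining 2×2 game on (a, b) × (I, II) has no saddle point. Let Alice play a with probability p; indifference gives 10p + 2(1−p) = 5p + 7(1−p), so p = 1/2.
Similarly Bob's optimal q on I is 1/5, and the value is 10·(1/5) + (5)·(4/5) = 6.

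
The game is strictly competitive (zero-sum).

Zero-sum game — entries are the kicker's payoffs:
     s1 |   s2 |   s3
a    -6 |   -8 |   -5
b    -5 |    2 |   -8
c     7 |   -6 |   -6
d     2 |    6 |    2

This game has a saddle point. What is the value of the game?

Row minima: -8, -8, -6, 2 → the kicker's maximin is 2.
Column maxima: 7, 6, 2 → the goalkeeper's minimax is 2.
They coincide at (d, s3), so the value is 2.

2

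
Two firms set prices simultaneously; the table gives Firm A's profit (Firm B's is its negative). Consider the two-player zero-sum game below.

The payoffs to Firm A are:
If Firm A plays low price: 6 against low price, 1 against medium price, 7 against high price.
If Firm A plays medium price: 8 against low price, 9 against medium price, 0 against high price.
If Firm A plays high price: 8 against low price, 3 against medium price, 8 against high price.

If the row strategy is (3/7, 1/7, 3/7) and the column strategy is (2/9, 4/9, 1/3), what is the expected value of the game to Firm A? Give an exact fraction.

319/63

Against (2/9, 4/9, 1/3), each row's expected payoff is low price: 37/9; medium price: 52/9; high price: 52/9.
Taking the (3/7, 1/7, 3/7)-weighted average: (3/7)·(37/9) + (1/7)·(52/9) + (3/7)·(52/9) = 319/63.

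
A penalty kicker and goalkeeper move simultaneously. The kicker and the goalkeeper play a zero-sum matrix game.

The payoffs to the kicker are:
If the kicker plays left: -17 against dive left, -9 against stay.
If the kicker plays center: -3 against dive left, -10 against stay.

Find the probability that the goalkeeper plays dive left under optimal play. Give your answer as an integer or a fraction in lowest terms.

Row minima are -17 and -10, so the kicker's maximin is -10; column maxima are -3 and -9, so the goalkeeper's minimax is -9. These differ, so the equilibrium is in mixed strategies.
Let the goalkeeper play dive left with probability q. The kicker is indifferent when −17q − 9(1−q) = −3q − 10(1−q), giving q = 1/15.

1/15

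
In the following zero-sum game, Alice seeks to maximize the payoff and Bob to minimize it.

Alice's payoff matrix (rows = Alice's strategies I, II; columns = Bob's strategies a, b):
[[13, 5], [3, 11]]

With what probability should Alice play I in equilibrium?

1/2

Row minima are 5 and 3, so Alice's maximin is 5; column maxima are 13 and 11, so Bob's minimax is 11. These differ, so the equilibrium is in mixed strategies.
Let Alice play I with probability p. Bob is indifferent when 13p + 3(1−p) = 5p + 11(1−p), giving p = 1/2.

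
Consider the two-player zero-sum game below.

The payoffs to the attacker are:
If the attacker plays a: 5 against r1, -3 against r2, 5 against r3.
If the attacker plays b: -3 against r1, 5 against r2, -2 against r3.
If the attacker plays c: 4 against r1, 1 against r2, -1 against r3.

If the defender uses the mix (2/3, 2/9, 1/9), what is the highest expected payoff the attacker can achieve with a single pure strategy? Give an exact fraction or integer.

a: (5)·(2/3) + (-3)·(2/9) + (5)·(1/9) = 29/9.
b: (-3)·(2/3) + (5)·(2/9) + (-2)·(1/9) = -10/9.
c: (4)·(2/3) + (1)·(2/9) + (-1)·(1/9) = 25/9.
The best pure response is a with expected payoff 29/9.

29/9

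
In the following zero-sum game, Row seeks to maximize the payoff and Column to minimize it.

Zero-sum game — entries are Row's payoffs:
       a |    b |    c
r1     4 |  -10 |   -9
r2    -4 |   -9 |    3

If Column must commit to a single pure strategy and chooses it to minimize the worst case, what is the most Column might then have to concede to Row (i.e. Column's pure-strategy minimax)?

The worst case (largest entry) in each column is a: 4, b: -9, c: 3.
The best (smallest) of these is -9.

-9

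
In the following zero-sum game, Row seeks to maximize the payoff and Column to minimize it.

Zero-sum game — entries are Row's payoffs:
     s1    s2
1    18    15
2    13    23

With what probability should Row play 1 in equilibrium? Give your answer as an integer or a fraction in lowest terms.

Row minima are 15 and 13, so Row's maximin is 15; column maxima are 18 and 23, so Column's minimax is 18. These differ, so the equilibrium is in mixed strategies.
Let Row play 1 with probability p. Column is indifferent when 18p + 13(1−p) = 15p + 23(1−p), giving p = 10/13.

10/13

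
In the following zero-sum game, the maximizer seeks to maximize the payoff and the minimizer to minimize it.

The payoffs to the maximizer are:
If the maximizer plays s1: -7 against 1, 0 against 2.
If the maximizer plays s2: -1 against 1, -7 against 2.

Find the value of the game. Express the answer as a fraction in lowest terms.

Row minima are -7 and -7, so the maximizer's maximin is -7; column maxima are -1 and 0, so the minimizer's minimax is -1. These differ, so the equilibrium is in mixed strategies.
Let the maximizer play s1 with probability p. The minimizer is indifferent when −7p − (1−p) = −7(1−p), giving p = 6/13.
Let the minimizer play 1 with probability q. The maximizer is indifferent when −7q = −q − 7(1−q), giving q = 7/13.
The value is -7·(7/13) + (0)·(6/13) = -49/13.

-49/13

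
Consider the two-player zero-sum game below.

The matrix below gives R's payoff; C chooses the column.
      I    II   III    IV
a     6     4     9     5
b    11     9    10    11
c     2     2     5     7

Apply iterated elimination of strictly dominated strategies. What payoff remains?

9

Row c is strictly dominated by row b (11>2, 9>2, 10>5, 11>7); eliminate c.
Column IV is strictly dominated by II for C (4<5, 9<11); eliminate IV.
Column I is strictly dominated by II for C (4<6, 9<11); eliminate I.
Column III is strictly dominated by II for C (4<9, 9<10); eliminate III.
Row a is strictly dominated by row b (9>4); eliminate a.
Only (b, II) remains, with payoff 9.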